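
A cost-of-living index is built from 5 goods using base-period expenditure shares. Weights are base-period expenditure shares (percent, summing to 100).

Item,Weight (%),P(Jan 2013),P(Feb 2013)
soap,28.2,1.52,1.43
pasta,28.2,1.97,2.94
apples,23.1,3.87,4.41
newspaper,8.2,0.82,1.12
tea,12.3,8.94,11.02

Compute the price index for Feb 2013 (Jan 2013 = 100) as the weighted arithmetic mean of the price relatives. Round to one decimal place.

soap: 28.2 × (1.43/1.52) = 28.2 × 0.940789 = 26.5303
pasta: 28.2 × (2.94/1.97) = 28.2 × 1.492386 = 42.0853
apples: 23.1 × (4.41/3.87) = 23.1 × 1.139535 = 26.3233
newspaper: 8.2 × (1.12/0.82) = 8.2 × 1.365854 = 11.2000
tea: 12.3 × (11.02/8.94) = 12.3 × 1.232662 = 15.1617
Index = Σ wᵢ·(p₁ᵢ/p₀ᵢ) = 26.5303 + 42.0853 + 26.3233 + 11.2000 + 15.1617 = 121.3005

121.3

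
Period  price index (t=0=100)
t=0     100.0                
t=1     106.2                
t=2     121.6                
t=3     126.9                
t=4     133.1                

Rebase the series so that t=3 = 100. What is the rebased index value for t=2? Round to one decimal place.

95.8

Rebased(t=2) = 121.6 / 126.9 × 100 = 95.8235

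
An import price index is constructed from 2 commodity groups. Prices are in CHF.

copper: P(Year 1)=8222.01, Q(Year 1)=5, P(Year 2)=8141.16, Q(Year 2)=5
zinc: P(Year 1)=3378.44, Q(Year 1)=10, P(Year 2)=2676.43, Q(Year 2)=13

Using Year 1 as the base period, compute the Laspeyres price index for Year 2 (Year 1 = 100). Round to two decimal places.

90.09

Laspeyres price index uses base-period quantities as weights.
ΣP(Year 2)·Q(Year 1) = 8141.16×5 + 2676.43×10 = 40705.8 + 26764.3 = 67470.1
ΣP(Year 1)·Q(Year 1) = 8222.01×5 + 3378.44×10 = 41110.05 + 33784.4 = 74894.45
Index = 67470.1 / 74894.45 × 100 = 90.0869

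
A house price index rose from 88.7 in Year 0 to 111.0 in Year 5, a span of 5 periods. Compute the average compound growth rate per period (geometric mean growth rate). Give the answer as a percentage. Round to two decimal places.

4.59%

Growth factor = (111.0/88.7)^(1/5) = (1.251409)^(1/5) = 1.045875
Growth rate = 1.045875 − 1 = 0.045875 = 4.5875%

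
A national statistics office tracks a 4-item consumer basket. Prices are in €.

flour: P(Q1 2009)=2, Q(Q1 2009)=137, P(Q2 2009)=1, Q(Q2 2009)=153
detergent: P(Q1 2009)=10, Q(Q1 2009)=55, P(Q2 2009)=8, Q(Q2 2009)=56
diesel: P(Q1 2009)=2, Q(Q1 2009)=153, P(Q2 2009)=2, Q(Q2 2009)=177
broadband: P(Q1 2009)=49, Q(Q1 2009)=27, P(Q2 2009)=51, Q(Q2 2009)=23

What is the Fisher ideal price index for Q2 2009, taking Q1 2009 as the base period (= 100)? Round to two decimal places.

91.40

Laspeyres component (base-period weights):
ΣP(Q2 2009)Q(Q1 2009) = 1×137 + 8×55 + 2×153 + 51×27 = 137 + 440 + 306 + 1377 = 2260
ΣP(Q1 2009)Q(Q1 2009) = 2×137 + 10×55 + 2×153 + 49×27 = 274 + 550 + 306 + 1323 = 2453
L = 2260 / 2453 × 100 = 92.1321
Paasche component (current-period weights):
ΣP(Q2 2009)Q(Q2 2009) = 1×153 + 8×56 + 2×177 + 51×23 = 153 + 448 + 354 + 1173 = 2128
ΣP(Q1 2009)Q(Q2 2009) = 2×153 + 10×56 + 2×177 + 49×23 = 306 + 560 + 354 + 1127 = 2347
P = 2128 / 2347 × 100 = 90.6689
Fisher = √(L × P) = √(92.1321 × 90.6689) = 91.3976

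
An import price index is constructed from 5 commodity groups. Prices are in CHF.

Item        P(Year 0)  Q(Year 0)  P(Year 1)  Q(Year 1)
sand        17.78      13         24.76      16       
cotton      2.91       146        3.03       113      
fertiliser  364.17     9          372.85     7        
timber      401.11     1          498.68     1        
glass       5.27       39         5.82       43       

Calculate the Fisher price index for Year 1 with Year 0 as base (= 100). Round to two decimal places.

107.41

Laspeyres component (base-period weights):
ΣP(Year 1)Q(Year 0) = 24.76×13 + 3.03×146 + 372.85×9 + 498.68×1 + 5.82×39 = 321.88 + 442.38 + 3355.65 + 498.68 + 226.98 = 4845.57
ΣP(Year 0)Q(Year 0) = 17.78×13 + 2.91×146 + 364.17×9 + 401.11×1 + 5.27×39 = 231.14 + 424.86 + 3277.53 + 401.11 + 205.53 = 4540.17
L = 4845.57 / 4540.17 × 100 = 106.7266
Paasche component (current-period weights):
ΣP(Year 1)Q(Year 1) = 24.76×16 + 3.03×113 + 372.85×7 + 498.68×1 + 5.82×43 = 396.16 + 342.39 + 2609.95 + 498.68 + 250.26 = 4097.44
ΣP(Year 0)Q(Year 1) = 17.78×16 + 2.91×113 + 364.17×7 + 401.11×1 + 5.27×43 = 284.48 + 328.83 + 2549.19 + 401.11 + 226.61 = 3790.22
P = 4097.44 / 3790.22 × 100 = 108.1056
Fisher = √(L × P) = √(106.7266 × 108.1056) = 107.4139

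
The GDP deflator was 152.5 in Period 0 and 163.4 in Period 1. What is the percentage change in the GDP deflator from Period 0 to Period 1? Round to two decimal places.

7.15%

Change = (163.4 − 152.5) / 152.5 × 100
       = 10.9 / 152.5 × 100 = 7.1475%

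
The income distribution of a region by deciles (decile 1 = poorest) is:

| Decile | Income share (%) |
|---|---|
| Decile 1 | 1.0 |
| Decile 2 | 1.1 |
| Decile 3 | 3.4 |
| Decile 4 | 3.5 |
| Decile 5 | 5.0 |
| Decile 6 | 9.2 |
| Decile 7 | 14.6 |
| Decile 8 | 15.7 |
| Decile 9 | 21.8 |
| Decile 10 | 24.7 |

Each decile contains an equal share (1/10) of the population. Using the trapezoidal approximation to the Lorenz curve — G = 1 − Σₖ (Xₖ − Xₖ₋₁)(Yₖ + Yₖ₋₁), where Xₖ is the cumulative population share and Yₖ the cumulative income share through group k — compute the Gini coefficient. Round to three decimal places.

Cumulative income shares Yₖ: 0.0100, 0.0210, 0.0550, 0.0900, 0.1400, 0.2320, 0.3780, 0.5350, 0.7530, 1.0000
Σ (Xₖ−Xₖ₋₁)(Yₖ+Yₖ₋₁) = (1/10)(0.0100+0.0000) + (1/10)(0.0210+0.0100) + (1/10)(0.0550+0.0210) + (1/10)(0.0900+0.0550) + (1/10)(0.1400+0.0900) + (1/10)(0.2320+0.1400) + (1/10)(0.3780+0.2320) + (1/10)(0.5350+0.3780) + (1/10)(0.7530+0.5350) + (1/10)(1.0000+0.7530)
  = 0.0010 + 0.0031 + 0.0076 + 0.0145 + 0.0230 + 0.0372 + 0.0610 + 0.0913 + 0.1288 + 0.1753 = 0.5428
G = 1 − 0.5428 = 0.4572

0.457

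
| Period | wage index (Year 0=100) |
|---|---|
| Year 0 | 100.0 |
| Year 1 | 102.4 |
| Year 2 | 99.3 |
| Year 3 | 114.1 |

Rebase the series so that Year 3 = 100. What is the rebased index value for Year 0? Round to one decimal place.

87.6

Rebased(Year 0) = 100.0 / 114.1 × 100 = 87.6424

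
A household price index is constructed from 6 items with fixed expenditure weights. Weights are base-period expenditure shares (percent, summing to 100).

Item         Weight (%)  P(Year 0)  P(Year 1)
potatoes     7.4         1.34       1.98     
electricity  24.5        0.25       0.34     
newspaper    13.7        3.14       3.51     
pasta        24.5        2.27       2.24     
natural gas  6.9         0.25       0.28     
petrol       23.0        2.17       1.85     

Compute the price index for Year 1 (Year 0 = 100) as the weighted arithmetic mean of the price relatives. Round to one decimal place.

potatoes: 7.4 × (1.98/1.34) = 7.4 × 1.477612 = 10.9343
electricity: 24.5 × (0.34/0.25) = 24.5 × 1.360000 = 33.3200
newspaper: 13.7 × (3.51/3.14) = 13.7 × 1.117834 = 15.3143
pasta: 24.5 × (2.24/2.27) = 24.5 × 0.986784 = 24.1762
natural gas: 6.9 × (0.28/0.25) = 6.9 × 1.120000 = 7.7280
petrol: 23.0 × (1.85/2.17) = 23.0 × 0.852535 = 19.6083
Index = Σ wᵢ·(p₁ᵢ/p₀ᵢ) = 10.9343 + 33.3200 + 15.3143 + 24.1762 + 7.7280 + 19.6083 = 111.0812

111.1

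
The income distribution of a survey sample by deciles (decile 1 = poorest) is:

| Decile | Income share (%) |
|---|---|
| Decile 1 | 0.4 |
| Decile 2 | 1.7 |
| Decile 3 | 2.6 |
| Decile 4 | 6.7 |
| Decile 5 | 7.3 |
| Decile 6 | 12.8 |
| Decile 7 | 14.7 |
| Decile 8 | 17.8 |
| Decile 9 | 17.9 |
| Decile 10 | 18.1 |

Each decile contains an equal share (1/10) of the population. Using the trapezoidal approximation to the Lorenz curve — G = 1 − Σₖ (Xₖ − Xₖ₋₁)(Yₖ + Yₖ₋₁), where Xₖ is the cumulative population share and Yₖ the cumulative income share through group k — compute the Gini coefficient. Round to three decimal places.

Cumulative income shares Yₖ: 0.0040, 0.0210, 0.0470, 0.1140, 0.1870, 0.3150, 0.4620, 0.6400, 0.8190, 1.0000
Σ (Xₖ−Xₖ₋₁)(Yₖ+Yₖ₋₁) = (1/10)(0.0040+0.0000) + (1/10)(0.0210+0.0040) + (1/10)(0.0470+0.0210) + (1/10)(0.1140+0.0470) + (1/10)(0.1870+0.1140) + (1/10)(0.3150+0.1870) + (1/10)(0.4620+0.3150) + (1/10)(0.6400+0.4620) + (1/10)(0.8190+0.6400) + (1/10)(1.0000+0.8190)
  = 0.0004 + 0.0025 + 0.0068 + 0.0161 + 0.0301 + 0.0502 + 0.0777 + 0.1102 + 0.1459 + 0.1819 = 0.6218
G = 1 − 0.6218 = 0.3782

0.378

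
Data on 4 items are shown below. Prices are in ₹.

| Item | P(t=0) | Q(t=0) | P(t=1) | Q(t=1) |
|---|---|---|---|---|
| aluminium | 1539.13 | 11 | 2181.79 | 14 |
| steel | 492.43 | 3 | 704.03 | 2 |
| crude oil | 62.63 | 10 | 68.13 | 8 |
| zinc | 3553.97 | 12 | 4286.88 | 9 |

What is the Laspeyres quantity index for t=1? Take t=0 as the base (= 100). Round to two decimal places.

Laspeyres quantity index uses base-period prices as weights.
ΣP(t=0)·Q(t=1) = 1539.13×14 + 492.43×2 + 62.63×8 + 3553.97×9 = 21547.82 + 984.86 + 501.04 + 31985.73 = 55019.45
ΣP(t=0)·Q(t=0) = 1539.13×11 + 492.43×3 + 62.63×10 + 3553.97×12 = 16930.43 + 1477.29 + 626.3 + 42647.64 = 61681.66
Index = 55019.45 / 61681.66 × 100 = 89.1990

89.20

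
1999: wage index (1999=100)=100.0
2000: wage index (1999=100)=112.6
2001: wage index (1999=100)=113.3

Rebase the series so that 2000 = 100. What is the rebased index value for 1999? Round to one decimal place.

Rebased(1999) = 100.0 / 112.6 × 100 = 88.8099

88.8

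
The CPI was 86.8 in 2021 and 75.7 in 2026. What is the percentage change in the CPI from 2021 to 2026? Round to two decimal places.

-12.79%

Change = (75.7 − 86.8) / 86.8 × 100
       = -11.1 / 86.8 × 100 = -12.7880%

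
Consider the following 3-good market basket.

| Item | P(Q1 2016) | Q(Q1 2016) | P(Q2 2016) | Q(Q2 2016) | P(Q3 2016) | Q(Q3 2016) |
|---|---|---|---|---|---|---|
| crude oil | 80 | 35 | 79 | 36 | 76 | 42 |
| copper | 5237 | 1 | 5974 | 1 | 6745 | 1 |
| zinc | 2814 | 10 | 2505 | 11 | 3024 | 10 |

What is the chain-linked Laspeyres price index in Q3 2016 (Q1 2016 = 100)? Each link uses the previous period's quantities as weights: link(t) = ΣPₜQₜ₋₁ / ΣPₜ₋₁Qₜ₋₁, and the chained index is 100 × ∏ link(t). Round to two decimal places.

Link Q1 2016→Q2 2016:
ΣP(Q2 2016)Q(Q1 2016) = 79×35 + 5974×1 + 2505×10 = 2765 + 5974 + 25050 = 33789
ΣP(Q1 2016)Q(Q1 2016) = 80×35 + 5237×1 + 2814×10 = 2800 + 5237 + 28140 = 36177
link = 33789/36177 = 0.933991
Link Q2 2016→Q3 2016:
ΣP(Q3 2016)Q(Q2 2016) = 76×36 + 6745×1 + 3024×11 = 2736 + 6745 + 33264 = 42745
ΣP(Q2 2016)Q(Q2 2016) = 79×36 + 5974×1 + 2505×11 = 2844 + 5974 + 27555 = 36373
link = 42745/36373 = 1.175185
Chained index = 100 × 0.933991 × 1.175185 = 109.7612

109.76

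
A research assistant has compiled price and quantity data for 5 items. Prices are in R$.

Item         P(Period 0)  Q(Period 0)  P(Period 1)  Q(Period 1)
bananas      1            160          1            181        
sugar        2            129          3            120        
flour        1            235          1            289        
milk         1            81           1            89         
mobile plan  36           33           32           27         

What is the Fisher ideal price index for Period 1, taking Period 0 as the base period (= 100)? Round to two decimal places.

100.26

Laspeyres component (base-period weights):
ΣP(Period 1)Q(Period 0) = 1×160 + 3×129 + 1×235 + 1×81 + 32×33 = 160 + 387 + 235 + 81 + 1056 = 1919
ΣP(Period 0)Q(Period 0) = 1×160 + 2×129 + 1×235 + 1×81 + 36×33 = 160 + 258 + 235 + 81 + 1188 = 1922
L = 1919 / 1922 × 100 = 99.8439
Paasche component (current-period weights):
ΣP(Period 1)Q(Period 1) = 1×181 + 3×120 + 1×289 + 1×89 + 32×27 = 181 + 360 + 289 + 89 + 864 = 1783
ΣP(Period 0)Q(Period 1) = 1×181 + 2×120 + 1×289 + 1×89 + 36×27 = 181 + 240 + 289 + 89 + 972 = 1771
P = 1783 / 1771 × 100 = 100.6776
Fisher = √(L × P) = √(99.8439 × 100.6776) = 100.2599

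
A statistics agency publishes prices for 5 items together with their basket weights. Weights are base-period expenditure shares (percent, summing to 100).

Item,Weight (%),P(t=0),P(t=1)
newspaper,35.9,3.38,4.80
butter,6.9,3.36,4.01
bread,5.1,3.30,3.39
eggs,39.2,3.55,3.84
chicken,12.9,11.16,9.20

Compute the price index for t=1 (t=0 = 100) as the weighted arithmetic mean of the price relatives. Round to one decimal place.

117.5

newspaper: 35.9 × (4.80/3.38) = 35.9 × 1.420118 = 50.9822
butter: 6.9 × (4.01/3.36) = 6.9 × 1.193452 = 8.2348
bread: 5.1 × (3.39/3.30) = 5.1 × 1.027273 = 5.2391
eggs: 39.2 × (3.84/3.55) = 39.2 × 1.081690 = 42.4023
chicken: 12.9 × (9.20/11.16) = 12.9 × 0.824373 = 10.6344
Index = Σ wᵢ·(p₁ᵢ/p₀ᵢ) = 50.9822 + 8.2348 + 5.2391 + 42.4023 + 10.6344 = 117.4928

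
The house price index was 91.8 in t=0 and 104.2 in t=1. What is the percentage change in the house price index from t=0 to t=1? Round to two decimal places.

Change = (104.2 − 91.8) / 91.8 × 100
       = 12.4 / 91.8 × 100 = 13.5076%

13.51%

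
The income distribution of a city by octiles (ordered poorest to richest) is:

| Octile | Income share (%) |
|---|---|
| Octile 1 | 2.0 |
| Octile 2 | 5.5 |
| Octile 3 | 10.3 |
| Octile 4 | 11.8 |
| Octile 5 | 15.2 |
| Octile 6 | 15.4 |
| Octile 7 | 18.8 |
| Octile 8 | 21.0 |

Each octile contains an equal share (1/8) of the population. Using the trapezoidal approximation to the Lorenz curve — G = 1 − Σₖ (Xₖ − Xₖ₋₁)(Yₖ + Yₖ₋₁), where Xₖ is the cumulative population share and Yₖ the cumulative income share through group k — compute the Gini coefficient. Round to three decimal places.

0.273

Cumulative income shares Yₖ: 0.0200, 0.0750, 0.1780, 0.2960, 0.4480, 0.6020, 0.7900, 1.0000
Σ (Xₖ−Xₖ₋₁)(Yₖ+Yₖ₋₁) = (1/8)(0.0200+0.0000) + (1/8)(0.0750+0.0200) + (1/8)(0.1780+0.0750) + (1/8)(0.2960+0.1780) + (1/8)(0.4480+0.2960) + (1/8)(0.6020+0.4480) + (1/8)(0.7900+0.6020) + (1/8)(1.0000+0.7900)
  = 0.0025 + 0.0119 + 0.0316 + 0.0592 + 0.0930 + 0.1312 + 0.1740 + 0.2238 = 0.7272
G = 1 − 0.7272 = 0.2728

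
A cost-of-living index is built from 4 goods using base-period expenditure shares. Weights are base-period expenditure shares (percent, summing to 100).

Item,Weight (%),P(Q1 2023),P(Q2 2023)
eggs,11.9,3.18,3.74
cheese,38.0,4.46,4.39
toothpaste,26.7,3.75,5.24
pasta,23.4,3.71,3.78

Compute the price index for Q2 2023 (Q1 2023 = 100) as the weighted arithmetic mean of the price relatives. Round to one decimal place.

112.5

eggs: 11.9 × (3.74/3.18) = 11.9 × 1.176101 = 13.9956
cheese: 38.0 × (4.39/4.46) = 38.0 × 0.984305 = 37.4036
toothpaste: 26.7 × (5.24/3.75) = 26.7 × 1.397333 = 37.3088
pasta: 23.4 × (3.78/3.71) = 23.4 × 1.018868 = 23.8415
Index = Σ wᵢ·(p₁ᵢ/p₀ᵢ) = 13.9956 + 37.4036 + 37.3088 + 23.8415 = 112.5495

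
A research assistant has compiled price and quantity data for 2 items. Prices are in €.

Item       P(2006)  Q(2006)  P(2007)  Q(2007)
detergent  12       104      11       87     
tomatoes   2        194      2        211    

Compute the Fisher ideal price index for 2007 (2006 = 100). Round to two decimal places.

93.85

Laspeyres component (base-period weights):
ΣP(2007)Q(2006) = 11×104 + 2×194 = 1144 + 388 = 1532
ΣP(2006)Q(2006) = 12×104 + 2×194 = 1248 + 388 = 1636
L = 1532 / 1636 × 100 = 93.6430
Paasche component (current-period weights):
ΣP(2007)Q(2007) = 11×87 + 2×211 = 957 + 422 = 1379
ΣP(2006)Q(2007) = 12×87 + 2×211 = 1044 + 422 = 1466
P = 1379 / 1466 × 100 = 94.0655
Fisher = √(L × P) = √(93.6430 × 94.0655) = 93.8540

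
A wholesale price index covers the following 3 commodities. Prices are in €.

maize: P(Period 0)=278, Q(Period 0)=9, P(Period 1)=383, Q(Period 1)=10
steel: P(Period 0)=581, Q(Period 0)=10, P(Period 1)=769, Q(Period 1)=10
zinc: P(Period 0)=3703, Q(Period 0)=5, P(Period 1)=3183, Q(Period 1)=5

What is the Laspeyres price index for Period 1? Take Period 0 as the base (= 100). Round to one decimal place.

100.8

Laspeyres price index uses base-period quantities as weights.
ΣP(Period 1)·Q(Period 0) = 383×9 + 769×10 + 3183×5 = 3447 + 7690 + 15915 = 27052
ΣP(Period 0)·Q(Period 0) = 278×9 + 581×10 + 3703×5 = 2502 + 5810 + 18515 = 26827
Index = 27052 / 26827 × 100 = 100.8387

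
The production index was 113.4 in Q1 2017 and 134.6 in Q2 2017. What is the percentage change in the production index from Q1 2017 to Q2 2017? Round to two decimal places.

Change = (134.6 − 113.4) / 113.4 × 100
       = 21.2 / 113.4 × 100 = 18.6949%

18.69%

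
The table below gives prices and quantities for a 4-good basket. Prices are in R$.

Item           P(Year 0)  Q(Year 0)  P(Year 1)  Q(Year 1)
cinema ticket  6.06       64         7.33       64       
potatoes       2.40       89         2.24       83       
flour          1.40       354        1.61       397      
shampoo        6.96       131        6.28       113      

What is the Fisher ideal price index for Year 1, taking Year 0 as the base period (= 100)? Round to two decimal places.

Laspeyres component (base-period weights):
ΣP(Year 1)Q(Year 0) = 7.33×64 + 2.24×89 + 1.61×354 + 6.28×131 = 469.12 + 199.36 + 569.94 + 822.68 = 2061.1
ΣP(Year 0)Q(Year 0) = 6.06×64 + 2.40×89 + 1.40×354 + 6.96×131 = 387.84 + 213.6 + 495.6 + 911.76 = 2008.8
L = 2061.1 / 2008.8 × 100 = 102.6035
Paasche component (current-period weights):
ΣP(Year 1)Q(Year 1) = 7.33×64 + 2.24×83 + 1.61×397 + 6.28×113 = 469.12 + 185.92 + 639.17 + 709.64 = 2003.85
ΣP(Year 0)Q(Year 1) = 6.06×64 + 2.40×83 + 1.40×397 + 6.96×113 = 387.84 + 199.2 + 555.8 + 786.48 = 1929.32
P = 2003.85 / 1929.32 × 100 = 103.8630
Fisher = √(L × P) = √(102.6035 × 103.8630) = 103.2314

103.23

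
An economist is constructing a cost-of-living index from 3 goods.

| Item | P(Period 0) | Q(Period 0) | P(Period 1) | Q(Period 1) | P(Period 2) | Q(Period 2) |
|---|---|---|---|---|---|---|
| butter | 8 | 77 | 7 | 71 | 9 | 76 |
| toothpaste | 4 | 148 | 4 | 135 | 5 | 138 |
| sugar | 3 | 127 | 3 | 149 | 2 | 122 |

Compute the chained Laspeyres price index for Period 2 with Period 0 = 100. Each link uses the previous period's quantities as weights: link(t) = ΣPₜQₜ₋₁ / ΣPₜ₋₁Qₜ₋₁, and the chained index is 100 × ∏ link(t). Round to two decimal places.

Link Period 0→Period 1:
ΣP(Period 1)Q(Period 0) = 7×77 + 4×148 + 3×127 = 539 + 592 + 381 = 1512
ΣP(Period 0)Q(Period 0) = 8×77 + 4×148 + 3×127 = 616 + 592 + 381 = 1589
link = 1512/1589 = 0.951542
Link Period 1→Period 2:
ΣP(Period 2)Q(Period 1) = 9×71 + 5×135 + 2×149 = 639 + 675 + 298 = 1612
ΣP(Period 1)Q(Period 1) = 7×71 + 4×135 + 3×149 = 497 + 540 + 447 = 1484
link = 1612/1484 = 1.086253
Chained index = 100 × 0.951542 × 1.086253 = 103.3616

103.36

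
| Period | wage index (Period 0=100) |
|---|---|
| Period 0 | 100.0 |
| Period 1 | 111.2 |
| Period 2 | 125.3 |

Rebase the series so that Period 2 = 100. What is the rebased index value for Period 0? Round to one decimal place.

79.8

Rebased(Period 0) = 100.0 / 125.3 × 100 = 79.8085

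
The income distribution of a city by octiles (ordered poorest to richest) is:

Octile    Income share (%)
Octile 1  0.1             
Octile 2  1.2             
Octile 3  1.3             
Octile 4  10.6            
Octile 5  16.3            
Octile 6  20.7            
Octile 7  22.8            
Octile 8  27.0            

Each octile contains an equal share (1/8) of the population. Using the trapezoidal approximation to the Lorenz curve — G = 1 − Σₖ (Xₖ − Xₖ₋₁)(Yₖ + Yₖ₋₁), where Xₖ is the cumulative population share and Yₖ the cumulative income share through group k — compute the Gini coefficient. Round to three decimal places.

0.450

Cumulative income shares Yₖ: 0.0010, 0.0130, 0.0260, 0.1320, 0.2950, 0.5020, 0.7300, 1.0000
Σ (Xₖ−Xₖ₋₁)(Yₖ+Yₖ₋₁) = (1/8)(0.0010+0.0000) + (1/8)(0.0130+0.0010) + (1/8)(0.0260+0.0130) + (1/8)(0.1320+0.0260) + (1/8)(0.2950+0.1320) + (1/8)(0.5020+0.2950) + (1/8)(0.7300+0.5020) + (1/8)(1.0000+0.7300)
  = 0.0001 + 0.0018 + 0.0049 + 0.0198 + 0.0534 + 0.0996 + 0.1540 + 0.2162 = 0.5497
G = 1 − 0.5497 = 0.4503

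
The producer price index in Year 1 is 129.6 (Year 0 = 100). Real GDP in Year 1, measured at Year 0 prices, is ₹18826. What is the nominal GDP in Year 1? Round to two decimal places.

Nominal = Real × (Index/100) = 18826 × (129.6/100)
        = 18826 × 1.296 = 24398.4960

24398.50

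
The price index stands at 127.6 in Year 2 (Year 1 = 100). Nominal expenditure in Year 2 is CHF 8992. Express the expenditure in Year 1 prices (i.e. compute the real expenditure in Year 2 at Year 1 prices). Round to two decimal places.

Real = Nominal ÷ (Index/100) = 8992 ÷ (127.6/100)
     = 8992 ÷ 1.276 = 7047.0219

7047.02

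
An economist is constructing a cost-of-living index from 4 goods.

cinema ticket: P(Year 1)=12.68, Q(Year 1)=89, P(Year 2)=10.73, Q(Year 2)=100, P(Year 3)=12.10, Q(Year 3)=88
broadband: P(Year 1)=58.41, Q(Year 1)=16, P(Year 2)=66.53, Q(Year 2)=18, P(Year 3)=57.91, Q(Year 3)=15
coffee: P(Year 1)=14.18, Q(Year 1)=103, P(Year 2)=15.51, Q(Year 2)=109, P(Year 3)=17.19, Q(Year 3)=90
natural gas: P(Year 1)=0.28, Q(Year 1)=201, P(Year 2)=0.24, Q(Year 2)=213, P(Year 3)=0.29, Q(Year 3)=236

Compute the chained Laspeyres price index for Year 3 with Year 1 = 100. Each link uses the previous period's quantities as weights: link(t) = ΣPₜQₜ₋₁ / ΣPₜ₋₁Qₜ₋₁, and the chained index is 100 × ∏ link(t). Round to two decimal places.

106.86

Link Year 1→Year 2:
ΣP(Year 2)Q(Year 1) = 10.73×89 + 66.53×16 + 15.51×103 + 0.24×201 = 954.97 + 1064.48 + 1597.53 + 48.24 = 3665.22
ΣP(Year 1)Q(Year 1) = 12.68×89 + 58.41×16 + 14.18×103 + 0.28×201 = 1128.52 + 934.56 + 1460.54 + 56.28 = 3579.9
link = 3665.22/3579.9 = 1.023833
Link Year 2→Year 3:
ΣP(Year 3)Q(Year 2) = 12.10×100 + 57.91×18 + 17.19×109 + 0.29×213 = 1210 + 1042.38 + 1873.71 + 61.77 = 4187.86
ΣP(Year 2)Q(Year 2) = 10.73×100 + 66.53×18 + 15.51×109 + 0.24×213 = 1073 + 1197.54 + 1690.59 + 51.12 = 4012.25
link = 4187.86/4012.25 = 1.043768
Chained index = 100 × 1.023833 × 1.043768 = 106.8645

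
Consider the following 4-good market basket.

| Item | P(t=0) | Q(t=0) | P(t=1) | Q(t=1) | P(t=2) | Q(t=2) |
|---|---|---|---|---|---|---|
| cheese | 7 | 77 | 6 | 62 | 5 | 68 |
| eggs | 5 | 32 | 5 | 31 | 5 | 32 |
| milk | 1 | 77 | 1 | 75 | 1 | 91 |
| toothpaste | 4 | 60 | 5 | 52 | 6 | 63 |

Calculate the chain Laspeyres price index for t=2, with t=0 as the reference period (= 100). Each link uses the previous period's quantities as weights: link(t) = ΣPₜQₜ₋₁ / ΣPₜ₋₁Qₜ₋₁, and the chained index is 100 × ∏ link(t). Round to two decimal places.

97.19

Link t=0→t=1:
ΣP(t=1)Q(t=0) = 6×77 + 5×32 + 1×77 + 5×60 = 462 + 160 + 77 + 300 = 999
ΣP(t=0)Q(t=0) = 7×77 + 5×32 + 1×77 + 4×60 = 539 + 160 + 77 + 240 = 1016
link = 999/1016 = 0.983268
Link t=1→t=2:
ΣP(t=2)Q(t=1) = 5×62 + 5×31 + 1×75 + 6×52 = 310 + 155 + 75 + 312 = 852
ΣP(t=1)Q(t=1) = 6×62 + 5×31 + 1×75 + 5×52 = 372 + 155 + 75 + 260 = 862
link = 852/862 = 0.988399
Chained index = 100 × 0.983268 × 0.988399 = 97.1861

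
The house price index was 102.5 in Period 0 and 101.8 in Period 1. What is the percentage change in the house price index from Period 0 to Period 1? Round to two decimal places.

-0.68%

Change = (101.8 − 102.5) / 102.5 × 100
       = -0.7 / 102.5 × 100 = -0.6829%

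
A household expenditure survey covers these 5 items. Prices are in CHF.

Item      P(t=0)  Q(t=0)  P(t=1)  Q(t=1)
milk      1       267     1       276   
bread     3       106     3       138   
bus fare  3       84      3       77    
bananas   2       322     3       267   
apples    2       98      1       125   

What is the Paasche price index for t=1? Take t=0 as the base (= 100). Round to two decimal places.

Paasche price index uses current-period quantities as weights.
ΣP(t=1)·Q(t=1) = 1×276 + 3×138 + 3×77 + 3×267 + 1×125 = 276 + 414 + 231 + 801 + 125 = 1847
ΣP(t=0)·Q(t=1) = 1×276 + 3×138 + 3×77 + 2×267 + 2×125 = 276 + 414 + 231 + 534 + 250 = 1705
Index = 1847 / 1705 × 100 = 108.3284

108.33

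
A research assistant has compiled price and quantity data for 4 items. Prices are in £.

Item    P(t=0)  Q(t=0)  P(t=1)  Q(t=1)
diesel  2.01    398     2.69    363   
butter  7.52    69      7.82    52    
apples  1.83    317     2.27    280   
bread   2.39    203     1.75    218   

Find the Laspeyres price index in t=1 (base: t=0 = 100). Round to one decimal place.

Laspeyres price index uses base-period quantities as weights.
ΣP(t=1)·Q(t=0) = 2.69×398 + 7.82×69 + 2.27×317 + 1.75×203 = 1070.62 + 539.58 + 719.59 + 355.25 = 2685.04
ΣP(t=0)·Q(t=0) = 2.01×398 + 7.52×69 + 1.83×317 + 2.39×203 = 799.98 + 518.88 + 580.11 + 485.17 = 2384.14
Index = 2685.04 / 2384.14 × 100 = 112.6209

112.6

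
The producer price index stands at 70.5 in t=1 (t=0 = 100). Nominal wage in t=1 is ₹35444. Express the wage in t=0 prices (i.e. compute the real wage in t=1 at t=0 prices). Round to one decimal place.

50275.2

Real = Nominal ÷ (Index/100) = 35444 ÷ (70.5/100)
     = 35444 ÷ 0.705 = 50275.1773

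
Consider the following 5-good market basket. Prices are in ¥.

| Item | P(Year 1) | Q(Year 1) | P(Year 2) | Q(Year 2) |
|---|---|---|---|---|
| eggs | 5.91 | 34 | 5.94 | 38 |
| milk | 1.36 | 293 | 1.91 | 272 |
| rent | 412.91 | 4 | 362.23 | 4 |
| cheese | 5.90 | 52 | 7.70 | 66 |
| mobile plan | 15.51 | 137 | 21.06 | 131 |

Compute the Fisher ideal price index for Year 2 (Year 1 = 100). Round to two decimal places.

117.19

Laspeyres component (base-period weights):
ΣP(Year 2)Q(Year 1) = 5.94×34 + 1.91×293 + 362.23×4 + 7.70×52 + 21.06×137 = 201.96 + 559.63 + 1448.92 + 400.4 + 2885.22 = 5496.13
ΣP(Year 1)Q(Year 1) = 5.91×34 + 1.36×293 + 412.91×4 + 5.90×52 + 15.51×137 = 200.94 + 398.48 + 1651.64 + 306.8 + 2124.87 = 4682.73
L = 5496.13 / 4682.73 × 100 = 117.3702
Paasche component (current-period weights):
ΣP(Year 2)Q(Year 2) = 5.94×38 + 1.91×272 + 362.23×4 + 7.70×66 + 21.06×131 = 225.72 + 519.52 + 1448.92 + 508.2 + 2758.86 = 5461.22
ΣP(Year 1)Q(Year 2) = 5.91×38 + 1.36×272 + 412.91×4 + 5.90×66 + 15.51×131 = 224.58 + 369.92 + 1651.64 + 389.4 + 2031.81 = 4667.35
P = 5461.22 / 4667.35 × 100 = 117.0090
Fisher = √(L × P) = √(117.3702 × 117.0090) = 117.1895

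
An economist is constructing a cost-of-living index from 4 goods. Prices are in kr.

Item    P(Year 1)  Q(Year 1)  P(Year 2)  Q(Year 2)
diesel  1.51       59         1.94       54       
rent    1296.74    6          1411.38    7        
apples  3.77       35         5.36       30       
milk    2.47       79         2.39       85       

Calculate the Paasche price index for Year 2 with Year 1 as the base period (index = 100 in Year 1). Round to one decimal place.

Paasche price index uses current-period quantities as weights.
ΣP(Year 2)·Q(Year 2) = 1.94×54 + 1411.38×7 + 5.36×30 + 2.39×85 = 104.76 + 9879.66 + 160.8 + 203.15 = 10348.37
ΣP(Year 1)·Q(Year 2) = 1.51×54 + 1296.74×7 + 3.77×30 + 2.47×85 = 81.54 + 9077.18 + 113.1 + 209.95 = 9481.77
Index = 10348.37 / 9481.77 × 100 = 109.1396

109.1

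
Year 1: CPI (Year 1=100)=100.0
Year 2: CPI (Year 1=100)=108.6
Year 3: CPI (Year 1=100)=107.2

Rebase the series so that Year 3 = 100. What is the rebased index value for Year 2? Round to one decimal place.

101.3

Rebased(Year 2) = 108.6 / 107.2 × 100 = 101.3060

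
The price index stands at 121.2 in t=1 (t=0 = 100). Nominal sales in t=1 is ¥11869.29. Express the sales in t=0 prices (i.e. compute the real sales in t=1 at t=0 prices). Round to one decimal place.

Real = Nominal ÷ (Index/100) = 11869.29 ÷ (121.2/100)
     = 11869.29 ÷ 1.212 = 9793.1436

9793.1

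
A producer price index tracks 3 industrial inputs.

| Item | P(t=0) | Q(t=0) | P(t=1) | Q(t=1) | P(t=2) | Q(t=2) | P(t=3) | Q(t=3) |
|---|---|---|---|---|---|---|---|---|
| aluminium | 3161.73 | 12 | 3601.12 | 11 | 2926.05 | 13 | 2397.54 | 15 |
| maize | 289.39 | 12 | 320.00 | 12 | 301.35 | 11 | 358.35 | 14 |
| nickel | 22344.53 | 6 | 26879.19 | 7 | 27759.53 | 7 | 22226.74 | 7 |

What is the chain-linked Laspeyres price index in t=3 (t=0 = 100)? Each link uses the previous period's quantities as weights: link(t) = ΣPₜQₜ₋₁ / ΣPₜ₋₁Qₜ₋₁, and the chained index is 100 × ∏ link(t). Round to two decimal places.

Link t=0→t=1:
ΣP(t=1)Q(t=0) = 3601.12×12 + 320.00×12 + 26879.19×6 = 43213.44 + 3840 + 161275.14 = 208328.58
ΣP(t=0)Q(t=0) = 3161.73×12 + 289.39×12 + 22344.53×6 = 37940.76 + 3472.68 + 134067.18 = 175480.62
link = 208328.58/175480.62 = 1.187189
Link t=1→t=2:
ΣP(t=2)Q(t=1) = 2926.05×11 + 301.35×12 + 27759.53×7 = 32186.55 + 3616.2 + 194316.71 = 230119.46
ΣP(t=1)Q(t=1) = 3601.12×11 + 320.00×12 + 26879.19×7 = 39612.32 + 3840 + 188154.33 = 231606.65
link = 230119.46/231606.65 = 0.993579
Link t=2→t=3:
ΣP(t=3)Q(t=2) = 2397.54×13 + 358.35×11 + 22226.74×7 = 31168.02 + 3941.85 + 155587.18 = 190697.05
ΣP(t=2)Q(t=2) = 2926.05×13 + 301.35×11 + 27759.53×7 = 38038.65 + 3314.85 + 194316.71 = 235670.21
link = 190697.05/235670.21 = 0.809169
Chained index = 100 × 1.187189 × 0.993579 × 0.809169 = 95.4468

95.45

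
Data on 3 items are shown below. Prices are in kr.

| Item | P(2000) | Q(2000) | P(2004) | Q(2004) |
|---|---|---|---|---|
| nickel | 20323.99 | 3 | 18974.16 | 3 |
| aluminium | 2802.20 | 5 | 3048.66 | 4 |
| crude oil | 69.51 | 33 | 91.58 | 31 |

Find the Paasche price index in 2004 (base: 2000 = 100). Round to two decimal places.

96.80

Paasche price index uses current-period quantities as weights.
ΣP(2004)·Q(2004) = 18974.16×3 + 3048.66×4 + 91.58×31 = 56922.48 + 12194.64 + 2838.98 = 71956.1
ΣP(2000)·Q(2004) = 20323.99×3 + 2802.20×4 + 69.51×31 = 60971.97 + 11208.8 + 2154.81 = 74335.58
Index = 71956.1 / 74335.58 × 100 = 96.7990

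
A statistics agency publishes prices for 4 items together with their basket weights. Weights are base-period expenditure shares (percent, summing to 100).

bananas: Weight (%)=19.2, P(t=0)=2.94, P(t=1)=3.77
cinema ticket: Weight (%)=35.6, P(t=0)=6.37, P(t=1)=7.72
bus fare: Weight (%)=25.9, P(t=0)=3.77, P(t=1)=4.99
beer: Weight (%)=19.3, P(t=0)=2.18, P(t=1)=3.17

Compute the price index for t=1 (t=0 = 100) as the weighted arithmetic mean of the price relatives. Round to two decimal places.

bananas: 19.2 × (3.77/2.94) = 19.2 × 1.282313 = 24.6204
cinema ticket: 35.6 × (7.72/6.37) = 35.6 × 1.211931 = 43.1447
bus fare: 25.9 × (4.99/3.77) = 25.9 × 1.323607 = 34.2814
beer: 19.3 × (3.17/2.18) = 19.3 × 1.454128 = 28.0647
Index = Σ wᵢ·(p₁ᵢ/p₀ᵢ) = 24.6204 + 43.1447 + 34.2814 + 28.0647 = 130.1113

130.11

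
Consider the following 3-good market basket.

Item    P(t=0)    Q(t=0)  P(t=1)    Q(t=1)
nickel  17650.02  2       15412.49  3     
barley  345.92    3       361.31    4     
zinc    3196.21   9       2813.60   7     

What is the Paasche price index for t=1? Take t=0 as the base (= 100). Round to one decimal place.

Paasche price index uses current-period quantities as weights.
ΣP(t=1)·Q(t=1) = 15412.49×3 + 361.31×4 + 2813.60×7 = 46237.47 + 1445.24 + 19695.2 = 67377.91
ΣP(t=0)·Q(t=1) = 17650.02×3 + 345.92×4 + 3196.21×7 = 52950.06 + 1383.68 + 22373.47 = 76707.21
Index = 67377.91 / 76707.21 × 100 = 87.8378

87.8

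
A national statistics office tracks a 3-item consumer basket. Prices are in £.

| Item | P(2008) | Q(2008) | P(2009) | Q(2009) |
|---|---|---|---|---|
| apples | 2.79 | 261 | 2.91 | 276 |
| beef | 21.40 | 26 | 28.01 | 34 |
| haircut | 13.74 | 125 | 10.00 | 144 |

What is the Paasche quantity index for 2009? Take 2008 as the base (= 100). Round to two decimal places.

116.72

Paasche quantity index uses current-period prices as weights.
ΣP(2009)·Q(2009) = 2.91×276 + 28.01×34 + 10.00×144 = 803.16 + 952.34 + 1440 = 3195.5
ΣP(2009)·Q(2008) = 2.91×261 + 28.01×26 + 10.00×125 = 759.51 + 728.26 + 1250 = 2737.77
Index = 3195.5 / 2737.77 × 100 = 116.7191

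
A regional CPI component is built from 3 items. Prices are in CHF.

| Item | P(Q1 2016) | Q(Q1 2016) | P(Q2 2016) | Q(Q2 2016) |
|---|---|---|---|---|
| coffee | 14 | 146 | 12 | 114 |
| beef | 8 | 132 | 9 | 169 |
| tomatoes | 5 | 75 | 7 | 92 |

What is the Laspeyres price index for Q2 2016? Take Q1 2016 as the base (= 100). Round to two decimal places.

99.71

Laspeyres price index uses base-period quantities as weights.
ΣP(Q2 2016)·Q(Q1 2016) = 12×146 + 9×132 + 7×75 = 1752 + 1188 + 525 = 3465
ΣP(Q1 2016)·Q(Q1 2016) = 14×146 + 8×132 + 5×75 = 2044 + 1056 + 375 = 3475
Index = 3465 / 3475 × 100 = 99.7122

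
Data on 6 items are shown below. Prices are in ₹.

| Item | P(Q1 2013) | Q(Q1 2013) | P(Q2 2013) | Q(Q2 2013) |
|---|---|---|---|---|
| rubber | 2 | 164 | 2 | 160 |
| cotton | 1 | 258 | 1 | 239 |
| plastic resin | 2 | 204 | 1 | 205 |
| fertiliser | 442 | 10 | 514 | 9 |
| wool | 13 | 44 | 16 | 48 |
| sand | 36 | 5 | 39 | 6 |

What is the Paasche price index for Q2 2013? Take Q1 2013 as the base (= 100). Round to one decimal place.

Paasche price index uses current-period quantities as weights.
ΣP(Q2 2013)·Q(Q2 2013) = 2×160 + 1×239 + 1×205 + 514×9 + 16×48 + 39×6 = 320 + 239 + 205 + 4626 + 768 + 234 = 6392
ΣP(Q1 2013)·Q(Q2 2013) = 2×160 + 1×239 + 2×205 + 442×9 + 13×48 + 36×6 = 320 + 239 + 410 + 3978 + 624 + 216 = 5787
Index = 6392 / 5787 × 100 = 110.4545

110.5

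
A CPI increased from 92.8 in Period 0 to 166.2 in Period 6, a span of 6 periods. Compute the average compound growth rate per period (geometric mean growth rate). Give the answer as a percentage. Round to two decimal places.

10.20%

Growth factor = (166.2/92.8)^(1/6) = (1.790948)^(1/6) = 1.101997
Growth rate = 1.101997 − 1 = 0.101997 = 10.1997%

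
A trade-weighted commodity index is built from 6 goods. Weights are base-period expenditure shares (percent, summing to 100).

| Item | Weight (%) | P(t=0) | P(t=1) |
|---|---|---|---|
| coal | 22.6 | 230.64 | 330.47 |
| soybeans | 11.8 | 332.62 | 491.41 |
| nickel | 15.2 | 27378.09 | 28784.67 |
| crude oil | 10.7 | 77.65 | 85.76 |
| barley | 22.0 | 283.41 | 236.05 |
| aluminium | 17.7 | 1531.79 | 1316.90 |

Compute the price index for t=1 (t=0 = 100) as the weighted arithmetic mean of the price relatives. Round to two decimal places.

coal: 22.6 × (330.47/230.64) = 22.6 × 1.432839 = 32.3822
soybeans: 11.8 × (491.41/332.62) = 11.8 × 1.477392 = 17.4332
nickel: 15.2 × (28784.67/27378.09) = 15.2 × 1.051376 = 15.9809
crude oil: 10.7 × (85.76/77.65) = 10.7 × 1.104443 = 11.8175
barley: 22.0 × (236.05/283.41) = 22.0 × 0.832892 = 18.3236
aluminium: 17.7 × (1316.90/1531.79) = 17.7 × 0.859713 = 15.2169
Index = Σ wᵢ·(p₁ᵢ/p₀ᵢ) = 32.3822 + 17.4332 + 15.9809 + 11.8175 + 18.3236 + 15.2169 = 111.1544

111.15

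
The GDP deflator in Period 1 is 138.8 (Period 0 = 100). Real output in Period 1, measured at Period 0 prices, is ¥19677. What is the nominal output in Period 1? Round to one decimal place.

Nominal = Real × (Index/100) = 19677 × (138.8/100)
        = 19677 × 1.388 = 27311.6760

27311.7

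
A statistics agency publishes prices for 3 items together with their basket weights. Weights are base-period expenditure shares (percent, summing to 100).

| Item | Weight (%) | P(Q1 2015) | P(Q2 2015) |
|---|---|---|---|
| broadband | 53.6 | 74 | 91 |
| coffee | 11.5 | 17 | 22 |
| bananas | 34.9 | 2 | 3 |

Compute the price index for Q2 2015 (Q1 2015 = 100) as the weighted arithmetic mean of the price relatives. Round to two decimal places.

133.15

broadband: 53.6 × (91/74) = 53.6 × 1.229730 = 65.9135
coffee: 11.5 × (22/17) = 11.5 × 1.294118 = 14.8824
bananas: 34.9 × (3/2) = 34.9 × 1.500000 = 52.3500
Index = Σ wᵢ·(p₁ᵢ/p₀ᵢ) = 65.9135 + 14.8824 + 52.3500 = 133.1459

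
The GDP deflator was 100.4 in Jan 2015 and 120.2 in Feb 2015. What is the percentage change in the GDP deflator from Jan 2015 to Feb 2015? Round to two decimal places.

Change = (120.2 − 100.4) / 100.4 × 100
       = 19.8 / 100.4 × 100 = 19.7211%

19.72%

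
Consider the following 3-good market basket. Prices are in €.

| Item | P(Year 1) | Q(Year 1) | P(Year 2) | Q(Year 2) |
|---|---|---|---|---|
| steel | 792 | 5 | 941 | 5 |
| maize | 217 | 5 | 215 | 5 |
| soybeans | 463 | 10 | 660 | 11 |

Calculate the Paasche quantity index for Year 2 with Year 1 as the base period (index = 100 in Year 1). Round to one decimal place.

Paasche quantity index uses current-period prices as weights.
ΣP(Year 2)·Q(Year 2) = 941×5 + 215×5 + 660×11 = 4705 + 1075 + 7260 = 13040
ΣP(Year 2)·Q(Year 1) = 941×5 + 215×5 + 660×10 = 4705 + 1075 + 6600 = 12380
Index = 13040 / 12380 × 100 = 105.3312

105.3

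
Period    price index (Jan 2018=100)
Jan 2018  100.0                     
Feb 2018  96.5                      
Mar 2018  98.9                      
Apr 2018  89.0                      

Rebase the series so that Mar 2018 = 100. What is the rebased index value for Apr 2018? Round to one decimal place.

Rebased(Apr 2018) = 89.0 / 98.9 × 100 = 89.9899

90.0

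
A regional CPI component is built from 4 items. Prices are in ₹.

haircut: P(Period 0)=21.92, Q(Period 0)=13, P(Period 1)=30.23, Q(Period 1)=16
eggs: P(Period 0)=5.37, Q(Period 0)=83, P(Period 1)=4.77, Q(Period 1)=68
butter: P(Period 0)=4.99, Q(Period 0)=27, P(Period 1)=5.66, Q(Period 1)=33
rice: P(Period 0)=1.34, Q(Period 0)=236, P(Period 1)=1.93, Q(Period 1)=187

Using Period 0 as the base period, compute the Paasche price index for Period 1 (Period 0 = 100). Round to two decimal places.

119.86

Paasche price index uses current-period quantities as weights.
ΣP(Period 1)·Q(Period 1) = 30.23×16 + 4.77×68 + 5.66×33 + 1.93×187 = 483.68 + 324.36 + 186.78 + 360.91 = 1355.73
ΣP(Period 0)·Q(Period 1) = 21.92×16 + 5.37×68 + 4.99×33 + 1.34×187 = 350.72 + 365.16 + 164.67 + 250.58 = 1131.13
Index = 1355.73 / 1131.13 × 100 = 119.8562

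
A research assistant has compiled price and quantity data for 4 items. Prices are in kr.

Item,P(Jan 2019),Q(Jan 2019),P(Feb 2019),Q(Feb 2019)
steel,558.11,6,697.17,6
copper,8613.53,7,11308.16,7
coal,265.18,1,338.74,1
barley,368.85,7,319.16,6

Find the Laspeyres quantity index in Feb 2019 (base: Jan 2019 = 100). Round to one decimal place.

99.4

Laspeyres quantity index uses base-period prices as weights.
ΣP(Jan 2019)·Q(Feb 2019) = 558.11×6 + 8613.53×7 + 265.18×1 + 368.85×6 = 3348.66 + 60294.71 + 265.18 + 2213.1 = 66121.65
ΣP(Jan 2019)·Q(Jan 2019) = 558.11×6 + 8613.53×7 + 265.18×1 + 368.85×7 = 3348.66 + 60294.71 + 265.18 + 2581.95 = 66490.5
Index = 66121.65 / 66490.5 × 100 = 99.4453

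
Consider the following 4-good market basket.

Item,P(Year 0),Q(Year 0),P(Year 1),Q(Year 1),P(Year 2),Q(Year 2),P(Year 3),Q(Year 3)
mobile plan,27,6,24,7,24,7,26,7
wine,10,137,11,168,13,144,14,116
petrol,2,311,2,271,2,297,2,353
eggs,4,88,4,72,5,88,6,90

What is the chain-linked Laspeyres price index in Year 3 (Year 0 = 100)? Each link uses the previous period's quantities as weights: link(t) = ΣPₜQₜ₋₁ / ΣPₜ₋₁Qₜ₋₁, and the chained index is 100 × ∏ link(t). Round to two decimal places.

129.35

Link Year 0→Year 1:
ΣP(Year 1)Q(Year 0) = 24×6 + 11×137 + 2×311 + 4×88 = 144 + 1507 + 622 + 352 = 2625
ΣP(Year 0)Q(Year 0) = 27×6 + 10×137 + 2×311 + 4×88 = 162 + 1370 + 622 + 352 = 2506
link = 2625/2506 = 1.047486
Link Year 1→Year 2:
ΣP(Year 2)Q(Year 1) = 24×7 + 13×168 + 2×271 + 5×72 = 168 + 2184 + 542 + 360 = 3254
ΣP(Year 1)Q(Year 1) = 24×7 + 11×168 + 2×271 + 4×72 = 168 + 1848 + 542 + 288 = 2846
link = 3254/2846 = 1.143359
Link Year 2→Year 3:
ΣP(Year 3)Q(Year 2) = 26×7 + 14×144 + 2×297 + 6×88 = 182 + 2016 + 594 + 528 = 3320
ΣP(Year 2)Q(Year 2) = 24×7 + 13×144 + 2×297 + 5×88 = 168 + 1872 + 594 + 440 = 3074
link = 3320/3074 = 1.080026
Chained index = 100 × 1.047486 × 1.143359 × 1.080026 = 129.3496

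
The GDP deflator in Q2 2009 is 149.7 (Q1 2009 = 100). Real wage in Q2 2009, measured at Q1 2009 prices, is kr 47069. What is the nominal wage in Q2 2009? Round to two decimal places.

70462.29

Nominal = Real × (Index/100) = 47069 × (149.7/100)
        = 47069 × 1.497 = 70462.2930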